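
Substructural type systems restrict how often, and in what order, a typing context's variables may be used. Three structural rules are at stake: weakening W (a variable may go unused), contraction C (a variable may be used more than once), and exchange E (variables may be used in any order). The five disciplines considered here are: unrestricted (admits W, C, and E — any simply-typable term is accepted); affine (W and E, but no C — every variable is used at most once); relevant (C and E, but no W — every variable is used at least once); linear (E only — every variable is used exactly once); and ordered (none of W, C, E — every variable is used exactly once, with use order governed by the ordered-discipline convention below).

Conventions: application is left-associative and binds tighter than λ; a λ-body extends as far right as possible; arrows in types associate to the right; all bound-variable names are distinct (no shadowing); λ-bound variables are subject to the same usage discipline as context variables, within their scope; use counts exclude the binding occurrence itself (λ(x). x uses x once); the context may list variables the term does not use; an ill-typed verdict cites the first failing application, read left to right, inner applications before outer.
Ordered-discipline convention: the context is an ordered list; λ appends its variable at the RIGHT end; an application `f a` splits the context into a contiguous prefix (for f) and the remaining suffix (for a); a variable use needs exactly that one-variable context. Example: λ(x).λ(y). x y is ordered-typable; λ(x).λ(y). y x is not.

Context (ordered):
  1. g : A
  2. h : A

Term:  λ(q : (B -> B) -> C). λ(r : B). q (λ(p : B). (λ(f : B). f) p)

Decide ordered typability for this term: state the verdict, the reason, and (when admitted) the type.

no — unused: g, h, r — weakening required
usage: g=0; h=0; q (bound)=1; r (bound)=0; p (bound)=1; f (bound)=1
order of uses: q, f, p
typing: the term checks, with type ((B -> B) -> C) -> B -> C
across the five disciplines: ordered ✗, linear ✗, affine ✓, relevant ✗, unrestricted ✓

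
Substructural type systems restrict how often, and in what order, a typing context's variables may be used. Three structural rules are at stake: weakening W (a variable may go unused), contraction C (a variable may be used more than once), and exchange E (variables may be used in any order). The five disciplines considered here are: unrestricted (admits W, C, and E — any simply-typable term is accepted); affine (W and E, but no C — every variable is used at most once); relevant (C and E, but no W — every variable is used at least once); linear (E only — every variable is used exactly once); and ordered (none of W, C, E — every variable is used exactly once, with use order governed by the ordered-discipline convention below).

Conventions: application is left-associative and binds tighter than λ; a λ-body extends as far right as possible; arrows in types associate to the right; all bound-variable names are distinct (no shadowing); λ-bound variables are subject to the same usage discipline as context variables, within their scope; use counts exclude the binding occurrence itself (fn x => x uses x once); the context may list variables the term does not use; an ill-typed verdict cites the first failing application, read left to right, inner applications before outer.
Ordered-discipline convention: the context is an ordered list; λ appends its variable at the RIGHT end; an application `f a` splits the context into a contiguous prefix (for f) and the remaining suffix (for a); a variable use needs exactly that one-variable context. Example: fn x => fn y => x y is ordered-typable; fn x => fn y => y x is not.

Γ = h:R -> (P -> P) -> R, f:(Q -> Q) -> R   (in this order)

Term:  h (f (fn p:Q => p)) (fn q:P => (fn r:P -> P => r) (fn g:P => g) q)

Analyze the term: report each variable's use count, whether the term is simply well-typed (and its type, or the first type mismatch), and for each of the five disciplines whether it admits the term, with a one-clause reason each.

variable uses: h: 1; f: 1; p (λ-bound): 1; q (λ-bound): 1; r (λ-bound): 1; g (λ-bound): 1
left-to-right use order: h, f, p, r, g, q
typing: well-typed at R
ordered ✓ (one use each (h, f, p, q, r, g); ordered split holds)
linear ✓ (each of h, f, p, q, r, g used exactly once)
affine ✓ (h, f, p, q, r, g: no repeats, contraction unneeded)
relevant ✓ (none of h, f, p, q, r, g goes unused)
unrestricted ✓ (well-typed at R; no restrictions here)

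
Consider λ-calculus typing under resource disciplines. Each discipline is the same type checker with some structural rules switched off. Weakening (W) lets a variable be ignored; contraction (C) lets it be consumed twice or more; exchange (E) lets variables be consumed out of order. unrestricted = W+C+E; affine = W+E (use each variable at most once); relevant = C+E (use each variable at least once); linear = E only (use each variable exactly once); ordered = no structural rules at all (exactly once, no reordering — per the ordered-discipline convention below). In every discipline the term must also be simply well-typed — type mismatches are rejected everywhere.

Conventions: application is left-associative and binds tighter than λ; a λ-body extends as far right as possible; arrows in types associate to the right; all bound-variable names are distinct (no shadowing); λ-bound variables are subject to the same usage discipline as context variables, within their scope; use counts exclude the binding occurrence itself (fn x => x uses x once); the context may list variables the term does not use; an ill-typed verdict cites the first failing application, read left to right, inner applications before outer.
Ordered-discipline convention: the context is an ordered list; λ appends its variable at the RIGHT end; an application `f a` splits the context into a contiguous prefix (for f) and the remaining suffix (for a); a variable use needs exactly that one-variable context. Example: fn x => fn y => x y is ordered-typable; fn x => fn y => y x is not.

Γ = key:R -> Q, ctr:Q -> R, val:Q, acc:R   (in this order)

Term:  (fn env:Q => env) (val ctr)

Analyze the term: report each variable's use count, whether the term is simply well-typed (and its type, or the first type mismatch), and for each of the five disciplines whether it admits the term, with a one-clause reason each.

use counts: key ×0, ctr ×1, val ×1, acc ×0, env (λ-bound) ×1
order of uses: env, val, ctr
typing: ill-typed: can't apply a value of type Q
ordered: ✗, the type mismatch rejects it
linear: ✗, not simply typable
affine: ✗, fails simple typing
relevant: ✗, a type mismatch blocks all five
unrestricted: ✗, the type mismatch rejects it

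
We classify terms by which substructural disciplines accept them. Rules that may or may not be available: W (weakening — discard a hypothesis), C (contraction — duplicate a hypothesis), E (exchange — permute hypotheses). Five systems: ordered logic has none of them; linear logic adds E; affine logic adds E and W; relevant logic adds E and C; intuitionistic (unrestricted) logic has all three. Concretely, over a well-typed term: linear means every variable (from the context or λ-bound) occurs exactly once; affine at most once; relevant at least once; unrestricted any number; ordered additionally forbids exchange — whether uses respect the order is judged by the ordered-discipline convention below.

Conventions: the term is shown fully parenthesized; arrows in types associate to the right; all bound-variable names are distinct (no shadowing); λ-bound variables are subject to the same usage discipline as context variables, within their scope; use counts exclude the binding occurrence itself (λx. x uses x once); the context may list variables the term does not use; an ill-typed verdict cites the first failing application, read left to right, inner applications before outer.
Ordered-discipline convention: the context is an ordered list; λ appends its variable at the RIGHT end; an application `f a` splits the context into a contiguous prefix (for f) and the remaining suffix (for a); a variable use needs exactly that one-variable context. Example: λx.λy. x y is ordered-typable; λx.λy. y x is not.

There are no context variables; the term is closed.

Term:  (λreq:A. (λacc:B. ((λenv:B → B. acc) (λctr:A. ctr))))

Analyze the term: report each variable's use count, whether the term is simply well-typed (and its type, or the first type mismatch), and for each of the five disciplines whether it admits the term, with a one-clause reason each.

usage: req (λ-bound): 0×, acc (λ-bound): 1×, env (λ-bound): 0×, ctr (λ-bound): 1×
left-to-right use order: acc, ctr
typing: ill-typed: a function awaiting B → B gets A → A
ordered: ✗ — the type mismatch rejects it
linear: ✗ — not simply typable
affine: ✗ — fails simple typing
relevant: ✗ — a type mismatch blocks all five
unrestricted: ✗ — the type mismatch rejects it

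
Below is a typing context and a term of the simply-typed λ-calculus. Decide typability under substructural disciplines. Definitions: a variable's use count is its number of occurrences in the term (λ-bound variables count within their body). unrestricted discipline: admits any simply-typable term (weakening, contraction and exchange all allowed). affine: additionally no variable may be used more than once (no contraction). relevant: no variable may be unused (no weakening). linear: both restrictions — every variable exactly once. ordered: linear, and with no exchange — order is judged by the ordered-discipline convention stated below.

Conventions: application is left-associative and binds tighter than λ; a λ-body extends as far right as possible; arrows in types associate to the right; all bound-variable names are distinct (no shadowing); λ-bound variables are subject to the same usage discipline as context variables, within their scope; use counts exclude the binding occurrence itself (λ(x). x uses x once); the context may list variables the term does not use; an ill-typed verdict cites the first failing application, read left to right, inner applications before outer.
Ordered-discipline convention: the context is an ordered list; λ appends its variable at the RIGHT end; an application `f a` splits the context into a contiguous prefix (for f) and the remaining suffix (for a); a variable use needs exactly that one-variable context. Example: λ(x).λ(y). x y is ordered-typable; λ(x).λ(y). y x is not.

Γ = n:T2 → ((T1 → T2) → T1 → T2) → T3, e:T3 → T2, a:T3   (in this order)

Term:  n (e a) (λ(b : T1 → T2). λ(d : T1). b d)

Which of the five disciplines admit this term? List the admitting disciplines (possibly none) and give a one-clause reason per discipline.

admitted by: ordered, linear, affine, relevant, unrestricted
usage: n ×1; e ×1; a ×1; b [bound] ×1; d [bound] ×1
uses in reading order: n, e, a, b, d
typing: the term checks, with type T3
ordered ✓ (n, e, a, b, d: once each, no exchange needed)
linear ✓ (single use per variable (n, e, a, b, d))
affine ✓ (n, e, a, b, d: no repeats, contraction unneeded)
relevant ✓ (every one of n, e, a, b, d appears)
unrestricted ✓ (type-checks (T3) and nothing is barred)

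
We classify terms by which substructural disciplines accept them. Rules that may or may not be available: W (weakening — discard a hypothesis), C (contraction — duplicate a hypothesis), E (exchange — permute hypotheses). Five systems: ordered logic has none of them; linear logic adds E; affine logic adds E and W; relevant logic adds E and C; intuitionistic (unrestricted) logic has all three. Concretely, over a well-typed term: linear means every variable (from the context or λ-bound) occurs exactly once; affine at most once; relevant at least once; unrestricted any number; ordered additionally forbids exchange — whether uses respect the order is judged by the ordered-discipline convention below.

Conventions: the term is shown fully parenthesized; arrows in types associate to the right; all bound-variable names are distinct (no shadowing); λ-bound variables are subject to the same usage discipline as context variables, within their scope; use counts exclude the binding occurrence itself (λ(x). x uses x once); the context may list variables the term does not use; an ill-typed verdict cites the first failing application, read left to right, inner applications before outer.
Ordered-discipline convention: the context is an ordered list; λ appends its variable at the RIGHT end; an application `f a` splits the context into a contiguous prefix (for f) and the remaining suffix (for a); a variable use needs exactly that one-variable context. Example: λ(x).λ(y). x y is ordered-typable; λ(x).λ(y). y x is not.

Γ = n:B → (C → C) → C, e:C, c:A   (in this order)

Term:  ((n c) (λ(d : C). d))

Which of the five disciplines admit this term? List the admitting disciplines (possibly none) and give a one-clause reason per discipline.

admitted in: none
usage: n: 1×, e: 0×, c: 1×, d [bound]: 1×
uses in reading order: n, c, d
typing: ill-typed: an application expects B but receives A
ordered ✗ (the type mismatch rejects it)
linear ✗ (not simply typable)
affine ✗ (fails simple typing)
relevant ✗ (a type mismatch blocks all five)
unrestricted ✗ (the type mismatch rejects it)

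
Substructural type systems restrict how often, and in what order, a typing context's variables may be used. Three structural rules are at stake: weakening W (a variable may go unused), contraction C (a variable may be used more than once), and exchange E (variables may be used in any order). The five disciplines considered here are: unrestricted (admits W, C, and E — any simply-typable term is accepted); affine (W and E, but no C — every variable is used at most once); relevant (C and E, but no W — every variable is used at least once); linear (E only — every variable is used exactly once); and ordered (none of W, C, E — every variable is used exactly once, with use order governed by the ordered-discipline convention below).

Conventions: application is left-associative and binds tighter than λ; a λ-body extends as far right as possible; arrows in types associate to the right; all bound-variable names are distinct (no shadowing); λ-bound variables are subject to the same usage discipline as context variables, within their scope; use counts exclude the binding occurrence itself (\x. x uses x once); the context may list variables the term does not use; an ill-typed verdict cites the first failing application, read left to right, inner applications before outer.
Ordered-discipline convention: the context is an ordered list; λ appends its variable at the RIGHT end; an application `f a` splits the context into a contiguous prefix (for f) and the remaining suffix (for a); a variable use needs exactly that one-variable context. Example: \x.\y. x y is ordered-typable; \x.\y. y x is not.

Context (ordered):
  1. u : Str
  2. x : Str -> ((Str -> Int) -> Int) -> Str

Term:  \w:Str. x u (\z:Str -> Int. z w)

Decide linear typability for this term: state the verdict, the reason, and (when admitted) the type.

yes — exactly-once usage across u, x, w, z; term : Str -> Str
use counts: u: 1, x: 1, w (λ-bound): 1, z (λ-bound): 1
uses in reading order: x, u, z, w
typing: well-typed at Str -> Str
per-discipline verdicts: ordered ✗ | linear ✓ | affine ✓ | relevant ✓ | unrestricted ✓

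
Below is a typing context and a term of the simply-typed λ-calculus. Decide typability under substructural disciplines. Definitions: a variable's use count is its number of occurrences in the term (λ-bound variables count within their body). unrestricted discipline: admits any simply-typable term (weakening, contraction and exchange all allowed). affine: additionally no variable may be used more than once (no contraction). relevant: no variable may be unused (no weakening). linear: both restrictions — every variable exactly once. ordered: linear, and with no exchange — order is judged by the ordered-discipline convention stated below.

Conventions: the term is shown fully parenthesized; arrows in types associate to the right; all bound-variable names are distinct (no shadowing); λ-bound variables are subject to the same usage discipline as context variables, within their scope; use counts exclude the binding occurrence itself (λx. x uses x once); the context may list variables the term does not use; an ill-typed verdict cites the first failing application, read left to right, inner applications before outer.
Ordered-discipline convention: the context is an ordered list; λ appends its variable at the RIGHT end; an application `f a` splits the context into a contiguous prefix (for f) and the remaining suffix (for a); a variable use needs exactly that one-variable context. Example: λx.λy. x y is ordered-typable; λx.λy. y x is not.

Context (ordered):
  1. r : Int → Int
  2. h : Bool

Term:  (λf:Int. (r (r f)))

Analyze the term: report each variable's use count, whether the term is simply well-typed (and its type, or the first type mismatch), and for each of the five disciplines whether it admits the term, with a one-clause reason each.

variable uses: r=2, h=0, f [bound]=1
uses in reading order: r, r, f
typing: the term checks, with type Int → Int
ordered ✗ (repeated use of r ×2; unused: h — weakening required)
linear ✗ (repeated use of r ×2; unused: h — weakening required)
affine ✗ (repeated use of r ×2)
relevant ✗ (unused: h — weakening required)
unrestricted ✓ (type-checks (Int → Int) and nothing is barred)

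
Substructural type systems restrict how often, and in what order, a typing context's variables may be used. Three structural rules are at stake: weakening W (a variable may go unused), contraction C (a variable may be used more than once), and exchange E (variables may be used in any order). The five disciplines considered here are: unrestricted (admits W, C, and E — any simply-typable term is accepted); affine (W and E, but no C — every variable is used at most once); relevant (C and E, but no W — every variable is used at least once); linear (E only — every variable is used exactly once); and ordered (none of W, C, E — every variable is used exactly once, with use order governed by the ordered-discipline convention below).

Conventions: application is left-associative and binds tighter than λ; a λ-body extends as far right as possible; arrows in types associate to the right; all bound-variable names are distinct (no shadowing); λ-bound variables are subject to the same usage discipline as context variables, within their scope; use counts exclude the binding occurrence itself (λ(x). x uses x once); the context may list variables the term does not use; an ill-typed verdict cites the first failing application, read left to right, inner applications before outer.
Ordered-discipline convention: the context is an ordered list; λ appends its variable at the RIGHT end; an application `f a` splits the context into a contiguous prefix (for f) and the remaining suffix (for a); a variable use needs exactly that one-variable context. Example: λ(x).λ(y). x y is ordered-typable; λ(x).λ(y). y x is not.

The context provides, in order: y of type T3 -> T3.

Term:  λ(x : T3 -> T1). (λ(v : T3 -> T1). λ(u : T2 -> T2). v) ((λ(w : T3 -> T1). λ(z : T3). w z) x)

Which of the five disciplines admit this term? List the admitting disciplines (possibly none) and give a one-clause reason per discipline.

admitting disciplines: affine, unrestricted
counts: y: 0; x (bound): 1; v (bound): 1; u (bound): 0; w (bound): 1; z (bound): 1
uses in reading order: v, w, z, x
typing: well-typed — term : (T3 -> T1) -> (T2 -> T2) -> T3 -> T1
ordered ✗ (y, u left unused)
linear ✗ (y, u left unused)
affine ✓ (no duplicate uses among y, x, v, u, w, z)
relevant ✗ (y, u left unused)
unrestricted ✓ (well-typed at (T3 -> T1) -> (T2 -> T2) -> T3 -> T1; no restrictions here)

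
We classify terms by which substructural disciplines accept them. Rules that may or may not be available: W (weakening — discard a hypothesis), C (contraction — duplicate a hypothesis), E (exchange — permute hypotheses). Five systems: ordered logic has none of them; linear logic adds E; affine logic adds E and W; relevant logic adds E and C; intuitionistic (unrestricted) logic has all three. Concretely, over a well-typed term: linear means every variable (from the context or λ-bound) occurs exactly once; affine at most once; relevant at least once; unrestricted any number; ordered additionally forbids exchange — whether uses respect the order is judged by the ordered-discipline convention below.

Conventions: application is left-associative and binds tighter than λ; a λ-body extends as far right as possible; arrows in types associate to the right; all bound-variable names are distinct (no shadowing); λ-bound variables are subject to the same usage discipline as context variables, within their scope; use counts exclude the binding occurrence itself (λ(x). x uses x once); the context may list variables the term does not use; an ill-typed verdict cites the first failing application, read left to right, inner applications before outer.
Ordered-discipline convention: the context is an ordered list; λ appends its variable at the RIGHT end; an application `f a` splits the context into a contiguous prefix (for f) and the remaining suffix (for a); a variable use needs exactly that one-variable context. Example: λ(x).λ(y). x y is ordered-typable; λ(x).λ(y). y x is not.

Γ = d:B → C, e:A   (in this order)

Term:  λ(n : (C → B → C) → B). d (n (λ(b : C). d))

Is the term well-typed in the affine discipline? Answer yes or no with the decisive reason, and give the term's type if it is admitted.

no — needs contraction — d ×2
use counts: d: 2; e: 0; n [bound]: 1; b [bound]: 0
uses in reading order: d, n, d
typing: well-typed at ((C → B → C) → B) → C
summary: ordered ✗ | linear ✗ | affine ✗ | relevant ✗ | unrestricted ✓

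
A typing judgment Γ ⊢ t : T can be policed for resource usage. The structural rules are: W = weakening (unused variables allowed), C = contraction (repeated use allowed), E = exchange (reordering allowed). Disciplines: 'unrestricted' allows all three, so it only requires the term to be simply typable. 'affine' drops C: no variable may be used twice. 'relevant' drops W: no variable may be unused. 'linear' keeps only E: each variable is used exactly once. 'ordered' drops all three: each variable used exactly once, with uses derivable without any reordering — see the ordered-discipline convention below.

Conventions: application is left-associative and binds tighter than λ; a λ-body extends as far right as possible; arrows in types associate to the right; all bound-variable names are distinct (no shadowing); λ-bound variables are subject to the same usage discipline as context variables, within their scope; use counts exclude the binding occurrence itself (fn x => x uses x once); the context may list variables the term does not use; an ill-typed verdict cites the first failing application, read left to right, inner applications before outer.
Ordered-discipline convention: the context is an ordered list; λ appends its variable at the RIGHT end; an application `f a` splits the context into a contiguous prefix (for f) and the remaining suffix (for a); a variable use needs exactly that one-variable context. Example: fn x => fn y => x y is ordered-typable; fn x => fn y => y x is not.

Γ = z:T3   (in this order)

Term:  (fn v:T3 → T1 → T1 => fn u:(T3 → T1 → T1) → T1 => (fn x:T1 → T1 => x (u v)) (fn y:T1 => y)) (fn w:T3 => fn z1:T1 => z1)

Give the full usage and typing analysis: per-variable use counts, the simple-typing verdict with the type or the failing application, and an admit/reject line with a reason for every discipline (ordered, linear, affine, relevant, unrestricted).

usage: z=0, v [bound]=1, u [bound]=1, x [bound]=1, y [bound]=1, w [bound]=0, z1 [bound]=1
uses in reading order: x, u, v, y, z1
typing: ✓ — ((T3 → T1 → T1) → T1) → T1
ordered ✗ (z, w left unused)
linear ✗ (z, w left unused)
affine ✓ (at most one use each (z, v, u, x, y, w, z1))
relevant ✗ (z, w left unused)
unrestricted ✓ (typability at ((T3 → T1 → T1) → T1) → T1 is all that's needed)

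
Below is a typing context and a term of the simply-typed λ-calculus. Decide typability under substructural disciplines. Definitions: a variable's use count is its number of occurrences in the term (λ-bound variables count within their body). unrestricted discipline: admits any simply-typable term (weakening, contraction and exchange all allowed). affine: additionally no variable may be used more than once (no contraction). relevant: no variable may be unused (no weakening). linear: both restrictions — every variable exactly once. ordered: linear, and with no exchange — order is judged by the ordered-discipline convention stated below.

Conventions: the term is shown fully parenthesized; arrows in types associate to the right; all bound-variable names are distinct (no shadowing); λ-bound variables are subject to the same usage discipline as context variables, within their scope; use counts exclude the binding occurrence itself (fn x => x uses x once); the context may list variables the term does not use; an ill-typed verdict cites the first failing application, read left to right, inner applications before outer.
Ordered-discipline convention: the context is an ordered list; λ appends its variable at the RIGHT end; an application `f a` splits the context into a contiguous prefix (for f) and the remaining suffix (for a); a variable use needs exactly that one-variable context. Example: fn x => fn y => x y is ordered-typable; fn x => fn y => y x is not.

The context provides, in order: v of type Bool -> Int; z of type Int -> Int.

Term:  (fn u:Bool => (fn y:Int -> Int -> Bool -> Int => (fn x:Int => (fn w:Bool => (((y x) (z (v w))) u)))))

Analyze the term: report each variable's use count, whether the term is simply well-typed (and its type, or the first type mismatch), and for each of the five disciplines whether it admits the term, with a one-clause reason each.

usage: v: 1, z: 1, u (λ-bound): 1, y (λ-bound): 1, x (λ-bound): 1, w (λ-bound): 1
use order (left to right): y, x, z, v, w, u
typing: well-typed at Bool -> (Int -> Int -> Bool -> Int) -> Int -> Bool -> Int
ordered: ✗, needs exchange: uses follow y, x, z, v, w, u
linear: ✓, single use per variable (v, z, u, y, x, w)
affine: ✓, none of v, z, u, y, x, w used more than once
relevant: ✓, every one of v, z, u, y, x, w appears
unrestricted: ✓, type-checks (Bool -> (Int -> Int -> Bool -> Int) -> Int -> Bool -> Int) and nothing is barred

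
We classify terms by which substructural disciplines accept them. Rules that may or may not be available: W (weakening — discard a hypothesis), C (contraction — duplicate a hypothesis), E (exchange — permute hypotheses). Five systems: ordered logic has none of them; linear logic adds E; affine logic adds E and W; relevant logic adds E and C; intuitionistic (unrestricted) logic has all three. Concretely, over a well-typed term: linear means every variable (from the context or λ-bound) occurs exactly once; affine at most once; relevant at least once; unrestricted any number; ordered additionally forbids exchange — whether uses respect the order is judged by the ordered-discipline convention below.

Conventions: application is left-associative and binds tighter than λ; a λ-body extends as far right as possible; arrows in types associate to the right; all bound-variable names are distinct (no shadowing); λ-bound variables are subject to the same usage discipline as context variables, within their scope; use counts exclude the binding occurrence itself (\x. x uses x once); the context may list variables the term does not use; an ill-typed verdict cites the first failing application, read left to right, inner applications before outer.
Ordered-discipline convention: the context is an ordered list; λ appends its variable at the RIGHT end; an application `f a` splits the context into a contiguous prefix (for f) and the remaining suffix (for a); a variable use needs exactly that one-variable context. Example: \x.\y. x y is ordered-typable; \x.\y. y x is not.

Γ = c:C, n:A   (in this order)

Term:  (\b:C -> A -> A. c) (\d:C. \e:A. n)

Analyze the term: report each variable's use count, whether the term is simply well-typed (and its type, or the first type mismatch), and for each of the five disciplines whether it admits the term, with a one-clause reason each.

variable uses: c: 1, n: 1, b (bound): 0, d (bound): 0, e (bound): 0
uses in reading order: c, n
typing: well-typed at C
ordered ✗ (needs weakening: b, d, e unused)
linear ✗ (needs weakening: b, d, e unused)
affine ✓ (at most one use each (c, n, b, d, e))
relevant ✗ (needs weakening: b, d, e unused)
unrestricted ✓ (well-typed at C; no restrictions here)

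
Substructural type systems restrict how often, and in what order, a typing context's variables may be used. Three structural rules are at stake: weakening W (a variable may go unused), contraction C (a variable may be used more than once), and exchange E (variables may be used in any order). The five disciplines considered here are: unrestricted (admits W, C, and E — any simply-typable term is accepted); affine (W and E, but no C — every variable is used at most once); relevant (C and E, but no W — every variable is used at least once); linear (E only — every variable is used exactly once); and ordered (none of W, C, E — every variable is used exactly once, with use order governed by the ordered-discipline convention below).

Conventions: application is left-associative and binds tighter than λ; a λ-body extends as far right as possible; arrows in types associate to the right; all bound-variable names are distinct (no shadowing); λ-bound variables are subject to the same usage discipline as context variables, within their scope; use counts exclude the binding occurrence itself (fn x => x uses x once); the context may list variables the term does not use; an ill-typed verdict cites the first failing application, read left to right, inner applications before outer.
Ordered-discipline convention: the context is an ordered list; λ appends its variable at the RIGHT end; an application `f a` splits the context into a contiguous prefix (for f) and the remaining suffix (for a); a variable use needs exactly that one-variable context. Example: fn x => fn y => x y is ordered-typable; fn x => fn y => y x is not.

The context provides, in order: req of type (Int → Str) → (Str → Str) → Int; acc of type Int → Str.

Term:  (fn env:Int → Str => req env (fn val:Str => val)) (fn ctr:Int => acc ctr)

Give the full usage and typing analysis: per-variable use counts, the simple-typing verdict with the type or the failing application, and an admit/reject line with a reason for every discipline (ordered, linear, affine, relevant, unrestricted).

usage: req=1; acc=1; env [bound]=1; val [bound]=1; ctr [bound]=1
use order (left to right): req, env, val, acc, ctr
typing: ✓ — Int
ordered: ✓ — single-use (req, acc, env, val, ctr), ordered derivation ok
linear: ✓ — exactly-once usage across req, acc, env, val, ctr
affine: ✓ — no duplicate uses among req, acc, env, val, ctr
relevant: ✓ — none of req, acc, env, val, ctr goes unused
unrestricted: ✓ — typability at Int is all that's needed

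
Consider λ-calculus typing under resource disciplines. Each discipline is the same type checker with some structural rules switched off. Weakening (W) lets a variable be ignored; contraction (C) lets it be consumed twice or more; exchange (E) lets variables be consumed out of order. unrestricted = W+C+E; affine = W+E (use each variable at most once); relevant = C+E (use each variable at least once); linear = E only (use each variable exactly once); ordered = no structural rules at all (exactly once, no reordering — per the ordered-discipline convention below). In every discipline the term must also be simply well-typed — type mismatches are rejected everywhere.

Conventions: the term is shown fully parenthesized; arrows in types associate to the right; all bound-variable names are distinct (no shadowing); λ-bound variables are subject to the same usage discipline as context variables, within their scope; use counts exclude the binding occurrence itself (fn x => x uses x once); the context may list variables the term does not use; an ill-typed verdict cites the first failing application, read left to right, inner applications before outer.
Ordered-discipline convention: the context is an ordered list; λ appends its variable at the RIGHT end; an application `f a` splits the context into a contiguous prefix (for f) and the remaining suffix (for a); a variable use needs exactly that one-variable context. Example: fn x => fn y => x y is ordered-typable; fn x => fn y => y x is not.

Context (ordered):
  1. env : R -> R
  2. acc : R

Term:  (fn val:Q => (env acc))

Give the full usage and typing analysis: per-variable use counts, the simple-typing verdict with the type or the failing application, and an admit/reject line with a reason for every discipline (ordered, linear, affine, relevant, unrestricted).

variable uses: env ×1; acc ×1; val [bound] ×0
order of uses: env, acc
typing: well-typed — term : Q -> R
ordered: ✗, unused: val — weakening required
linear: ✗, unused: val — weakening required
affine: ✓, no duplicate uses among env, acc, val
relevant: ✗, unused: val — weakening required
unrestricted: ✓, typability at Q -> R is all that's needed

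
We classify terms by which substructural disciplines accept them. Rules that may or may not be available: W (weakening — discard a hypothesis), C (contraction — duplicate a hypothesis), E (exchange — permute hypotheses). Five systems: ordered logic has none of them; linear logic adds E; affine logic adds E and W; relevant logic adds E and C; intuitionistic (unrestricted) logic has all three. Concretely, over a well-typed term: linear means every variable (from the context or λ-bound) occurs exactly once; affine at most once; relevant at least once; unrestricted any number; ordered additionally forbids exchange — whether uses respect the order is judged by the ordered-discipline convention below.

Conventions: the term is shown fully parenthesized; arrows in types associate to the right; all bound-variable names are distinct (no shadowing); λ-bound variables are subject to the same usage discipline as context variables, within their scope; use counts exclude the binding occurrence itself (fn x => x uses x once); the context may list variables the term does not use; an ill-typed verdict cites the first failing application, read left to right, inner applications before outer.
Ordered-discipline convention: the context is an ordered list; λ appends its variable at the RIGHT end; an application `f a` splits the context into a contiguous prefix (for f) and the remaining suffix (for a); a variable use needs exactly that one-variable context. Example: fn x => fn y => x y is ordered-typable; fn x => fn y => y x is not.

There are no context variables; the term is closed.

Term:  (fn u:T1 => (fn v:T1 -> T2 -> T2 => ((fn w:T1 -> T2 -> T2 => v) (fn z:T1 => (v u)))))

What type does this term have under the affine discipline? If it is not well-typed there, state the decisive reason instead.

not well-typed under affine — uses contraction: v ×2
use counts: u (λ-bound) ×1; v (λ-bound) ×2; w (λ-bound) ×0; z (λ-bound) ×0
left-to-right use order: v, v, u
typing: the term checks, with type T1 -> (T1 -> T2 -> T2) -> T1 -> T2 -> T2
per-discipline verdicts: ordered ✗ · linear ✗ · affine ✗ · relevant ✗ · unrestricted ✓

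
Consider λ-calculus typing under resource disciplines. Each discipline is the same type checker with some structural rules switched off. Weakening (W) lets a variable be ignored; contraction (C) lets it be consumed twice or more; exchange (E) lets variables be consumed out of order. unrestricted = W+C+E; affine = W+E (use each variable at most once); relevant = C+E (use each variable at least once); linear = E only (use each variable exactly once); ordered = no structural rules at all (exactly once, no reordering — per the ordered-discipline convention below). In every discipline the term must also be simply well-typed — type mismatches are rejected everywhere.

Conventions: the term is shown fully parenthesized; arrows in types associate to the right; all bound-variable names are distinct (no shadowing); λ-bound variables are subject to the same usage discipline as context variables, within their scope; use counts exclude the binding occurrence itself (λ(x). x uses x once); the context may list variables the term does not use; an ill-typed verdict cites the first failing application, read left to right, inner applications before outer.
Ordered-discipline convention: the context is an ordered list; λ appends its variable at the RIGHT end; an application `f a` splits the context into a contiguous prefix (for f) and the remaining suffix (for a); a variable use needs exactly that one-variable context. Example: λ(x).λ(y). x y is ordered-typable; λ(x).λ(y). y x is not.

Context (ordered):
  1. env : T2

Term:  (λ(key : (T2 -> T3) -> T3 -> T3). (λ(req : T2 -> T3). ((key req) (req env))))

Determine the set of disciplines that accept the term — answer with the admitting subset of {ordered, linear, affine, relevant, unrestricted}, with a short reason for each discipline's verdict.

accepted by: relevant, unrestricted
variable uses: env ×1; key (bound) ×1; req (bound) ×2
use order (left to right): key, req, req, env
typing: well-typed at ((T2 -> T3) -> T3 -> T3) -> (T2 -> T3) -> T3
ordered: ✗ — req ×2 used more than once (contraction)
linear: ✗ — req ×2 used more than once (contraction)
affine: ✗ — req ×2 used more than once (contraction)
relevant: ✓ — every one of env, key, req appears
unrestricted: ✓ — type-checks (((T2 -> T3) -> T3 -> T3) -> (T2 -> T3) -> T3) and nothing is barred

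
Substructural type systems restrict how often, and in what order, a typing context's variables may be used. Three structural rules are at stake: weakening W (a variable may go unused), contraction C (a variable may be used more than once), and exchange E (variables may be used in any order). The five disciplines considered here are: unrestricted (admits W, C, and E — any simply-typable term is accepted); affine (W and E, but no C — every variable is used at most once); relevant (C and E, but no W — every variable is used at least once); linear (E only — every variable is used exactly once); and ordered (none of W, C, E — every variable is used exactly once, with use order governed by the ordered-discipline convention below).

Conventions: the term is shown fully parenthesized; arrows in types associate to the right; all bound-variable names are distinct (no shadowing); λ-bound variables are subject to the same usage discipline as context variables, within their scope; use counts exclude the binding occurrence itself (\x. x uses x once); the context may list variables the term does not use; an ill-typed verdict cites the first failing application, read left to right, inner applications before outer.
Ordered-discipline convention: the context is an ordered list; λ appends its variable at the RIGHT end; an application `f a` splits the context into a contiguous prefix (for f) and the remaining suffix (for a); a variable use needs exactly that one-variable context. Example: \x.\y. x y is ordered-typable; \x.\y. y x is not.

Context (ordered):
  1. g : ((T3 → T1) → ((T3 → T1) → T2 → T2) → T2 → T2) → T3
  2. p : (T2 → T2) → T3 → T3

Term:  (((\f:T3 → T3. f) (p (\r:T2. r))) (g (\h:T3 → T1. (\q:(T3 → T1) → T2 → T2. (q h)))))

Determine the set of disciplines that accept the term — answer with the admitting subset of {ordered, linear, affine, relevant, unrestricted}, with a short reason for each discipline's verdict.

admitted by: linear, affine, relevant, unrestricted
counts: g=1; p=1; f (bound)=1; r (bound)=1; h (bound)=1; q (bound)=1
order of uses: f, p, r, g, q, h
typing: well-typed — term : T3
ordered: ✗, no ordered split (uses run f, p, r, g, q, h)
linear: ✓, g, p, f, r, h, q: one use apiece
affine: ✓, none of g, p, f, r, h, q used more than once
relevant: ✓, none of g, p, f, r, h, q goes unused
unrestricted: ✓, simply typable at T3; W, C, E all held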